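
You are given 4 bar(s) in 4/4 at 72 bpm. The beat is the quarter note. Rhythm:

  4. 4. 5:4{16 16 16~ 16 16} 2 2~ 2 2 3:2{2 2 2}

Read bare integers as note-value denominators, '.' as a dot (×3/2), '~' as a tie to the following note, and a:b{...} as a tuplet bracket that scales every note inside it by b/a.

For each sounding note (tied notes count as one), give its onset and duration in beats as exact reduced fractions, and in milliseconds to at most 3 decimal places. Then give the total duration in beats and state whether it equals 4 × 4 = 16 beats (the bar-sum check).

1) 0.0ms=0b +1250.0ms=3/2b
2) 1250.0ms=3/2b +1250.0ms=3/2b
3) 2500.0ms=3b +166.667ms=1/5b
4) 2666.667ms=16/5b +166.667ms=1/5b
5) 2833.333ms=17/5b +333.333ms=2/5b
6) 3166.667ms=19/5b +166.667ms=1/5b
7) 3333.333ms=4b +1666.667ms=2b
8) 5000.0ms=6b +3333.333ms=4b
9) 8333.333ms=10b +1666.667ms=2b
10) 10000.0ms=12b +1111.111ms=4/3b
11) 11111.111ms=40/3b +1111.111ms=4/3b
12) 12222.222ms=44/3b +1111.111ms=4/3b
Σ=16b of 16 (72bpm 4/4) — PASS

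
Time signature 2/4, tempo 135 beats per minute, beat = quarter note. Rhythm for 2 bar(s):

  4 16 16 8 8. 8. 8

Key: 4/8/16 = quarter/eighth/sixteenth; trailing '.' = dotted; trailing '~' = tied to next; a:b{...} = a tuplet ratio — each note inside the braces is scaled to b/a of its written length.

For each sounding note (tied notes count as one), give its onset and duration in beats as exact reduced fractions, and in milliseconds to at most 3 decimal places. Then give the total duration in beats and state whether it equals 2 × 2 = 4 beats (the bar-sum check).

1) 0.0ms=0b +444.444ms=1b
2) 444.444ms=1b +111.111ms=1/4b
3) 555.556ms=5/4b +111.111ms=1/4b
4) 666.667ms=3/2b +222.222ms=1/2b
5) 888.889ms=2b +333.333ms=3/4b
6) 1222.222ms=11/4b +333.333ms=3/4b
7) 1555.556ms=7/2b +222.222ms=1/2b
Σ=4b of 4 (135bpm 2/4) — PASS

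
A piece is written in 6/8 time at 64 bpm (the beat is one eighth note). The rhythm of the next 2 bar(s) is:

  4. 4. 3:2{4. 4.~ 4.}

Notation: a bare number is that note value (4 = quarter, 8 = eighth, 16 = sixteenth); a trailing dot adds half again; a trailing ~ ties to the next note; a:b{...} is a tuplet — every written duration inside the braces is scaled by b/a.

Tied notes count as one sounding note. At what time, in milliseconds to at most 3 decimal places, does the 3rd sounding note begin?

1. 0.0ms @ 0 + 2812.5ms (3)
2. 2812.5ms @ 3 + 2812.5ms (3)
3. 5625.0ms @ 6 + 1875.0ms (2)
4. 7500.0ms @ 8 + 3750.0ms (4)

note 3 onset = 6b = 5625.0ms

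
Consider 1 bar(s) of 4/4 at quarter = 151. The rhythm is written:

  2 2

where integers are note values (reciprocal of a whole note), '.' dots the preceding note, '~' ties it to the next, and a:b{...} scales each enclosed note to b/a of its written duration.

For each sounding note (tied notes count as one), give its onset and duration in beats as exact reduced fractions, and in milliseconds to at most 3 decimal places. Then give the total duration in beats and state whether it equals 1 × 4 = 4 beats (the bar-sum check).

1) 0.0ms=0b +794.702ms=2b
2) 794.702ms=2b +794.702ms=2b
Σ=4b of 4 (151bpm 4/4) — PASS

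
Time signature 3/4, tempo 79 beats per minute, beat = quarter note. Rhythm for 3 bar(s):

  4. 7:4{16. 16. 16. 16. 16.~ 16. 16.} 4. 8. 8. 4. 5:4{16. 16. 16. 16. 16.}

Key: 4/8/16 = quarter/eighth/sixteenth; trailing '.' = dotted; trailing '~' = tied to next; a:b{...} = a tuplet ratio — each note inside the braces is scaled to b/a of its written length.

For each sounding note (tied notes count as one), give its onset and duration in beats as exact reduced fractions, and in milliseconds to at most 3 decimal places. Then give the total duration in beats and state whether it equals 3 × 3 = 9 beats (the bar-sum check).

1) 0.0ms=0b +1139.241ms=3/2b
2) 1139.241ms=3/2b +162.749ms=3/14b
3) 1301.989ms=12/7b +162.749ms=3/14b
4) 1464.738ms=27/14b +162.749ms=3/14b
5) 1627.486ms=15/7b +162.749ms=3/14b
6) 1790.235ms=33/14b +325.497ms=3/7b
7) 2115.732ms=39/14b +162.749ms=3/14b
8) 2278.481ms=3b +1139.241ms=3/2b
9) 3417.722ms=9/2b +569.62ms=3/4b
10) 3987.342ms=21/4b +569.62ms=3/4b
11) 4556.962ms=6b +1139.241ms=3/2b
12) 5696.203ms=15/2b +227.848ms=3/10b
13) 5924.051ms=39/5b +227.848ms=3/10b
14) 6151.899ms=81/10b +227.848ms=3/10b
15) 6379.747ms=42/5b +227.848ms=3/10b
16) 6607.595ms=87/10b +227.848ms=3/10b
Σ=9b of 9 (79bpm 3/4) — PASS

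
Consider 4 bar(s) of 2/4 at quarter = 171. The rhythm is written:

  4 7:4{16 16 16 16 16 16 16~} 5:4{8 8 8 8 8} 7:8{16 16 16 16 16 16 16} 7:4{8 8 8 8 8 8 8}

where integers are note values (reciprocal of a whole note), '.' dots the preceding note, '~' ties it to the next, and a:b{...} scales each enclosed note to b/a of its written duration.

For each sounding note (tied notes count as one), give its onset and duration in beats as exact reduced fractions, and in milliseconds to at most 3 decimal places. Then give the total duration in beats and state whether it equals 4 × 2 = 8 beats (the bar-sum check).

1) 0.0ms=0b +350.877ms=1b
2) 350.877ms=1b +50.125ms=1/7b
3) 401.003ms=8/7b +50.125ms=1/7b
4) 451.128ms=9/7b +50.125ms=1/7b
5) 501.253ms=10/7b +50.125ms=1/7b
6) 551.378ms=11/7b +50.125ms=1/7b
7) 601.504ms=12/7b +50.125ms=1/7b
8) 651.629ms=13/7b +190.476ms=19/35b
9) 842.105ms=12/5b +140.351ms=2/5b
10) 982.456ms=14/5b +140.351ms=2/5b
11) 1122.807ms=16/5b +140.351ms=2/5b
12) 1263.158ms=18/5b +140.351ms=2/5b
13) 1403.509ms=4b +100.251ms=2/7b
14) 1503.759ms=30/7b +100.251ms=2/7b
15) 1604.01ms=32/7b +100.251ms=2/7b
16) 1704.261ms=34/7b +100.251ms=2/7b
17) 1804.511ms=36/7b +100.251ms=2/7b
18) 1904.762ms=38/7b +100.251ms=2/7b
19) 2005.013ms=40/7b +100.251ms=2/7b
20) 2105.263ms=6b +100.251ms=2/7b
21) 2205.514ms=44/7b +100.251ms=2/7b
22) 2305.764ms=46/7b +100.251ms=2/7b
23) 2406.015ms=48/7b +100.251ms=2/7b
24) 2506.266ms=50/7b +100.251ms=2/7b
25) 2606.516ms=52/7b +100.251ms=2/7b
26) 2706.767ms=54/7b +100.251ms=2/7b
Σ=8b of 8 (171bpm 2/4) — PASS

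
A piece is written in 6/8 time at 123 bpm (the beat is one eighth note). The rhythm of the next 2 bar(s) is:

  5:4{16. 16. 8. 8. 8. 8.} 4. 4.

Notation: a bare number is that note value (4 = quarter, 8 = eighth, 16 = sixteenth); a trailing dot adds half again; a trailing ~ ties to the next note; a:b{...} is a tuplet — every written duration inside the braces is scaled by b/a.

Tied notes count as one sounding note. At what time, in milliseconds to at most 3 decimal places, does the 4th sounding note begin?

1. 0.0ms @ 0 + 292.683ms (3/5)
2. 292.683ms @ 3/5 + 292.683ms (3/5)
3. 585.366ms @ 6/5 + 585.366ms (6/5)
4. 1170.732ms @ 12/5 + 585.366ms (6/5)
5. 1756.098ms @ 18/5 + 585.366ms (6/5)
6. 2341.463ms @ 24/5 + 585.366ms (6/5)
7. 2926.829ms @ 6 + 1463.415ms (3)
8. 4390.244ms @ 9 + 1463.415ms (3)

note 4 onset = 12/5b = 1170.732ms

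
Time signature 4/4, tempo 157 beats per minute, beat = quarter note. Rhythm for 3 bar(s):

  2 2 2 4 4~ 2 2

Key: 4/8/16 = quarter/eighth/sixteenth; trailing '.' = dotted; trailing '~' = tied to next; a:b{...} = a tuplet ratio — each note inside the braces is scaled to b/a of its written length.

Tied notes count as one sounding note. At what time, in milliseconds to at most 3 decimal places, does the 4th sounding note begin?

note 4 onset = 6b = 2292.994ms

1. 0.0ms @ 0 + 764.331ms (2)
2. 764.331ms @ 2 + 764.331ms (2)
3. 1528.662ms @ 4 + 764.331ms (2)
4. 2292.994ms @ 6 + 382.166ms (1)
5. 2675.159ms @ 7 + 1146.497ms (3)
6. 3821.656ms @ 10 + 764.331ms (2)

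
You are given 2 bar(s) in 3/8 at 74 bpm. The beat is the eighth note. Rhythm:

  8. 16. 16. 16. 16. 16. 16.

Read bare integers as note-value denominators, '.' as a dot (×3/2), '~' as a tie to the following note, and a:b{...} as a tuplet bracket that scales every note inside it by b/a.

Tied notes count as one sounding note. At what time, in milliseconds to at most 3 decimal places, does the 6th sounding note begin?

note 6 onset = 9/2b = 3648.649ms

1. 0.0ms @ 0 + 1216.216ms (3/2)
2. 1216.216ms @ 3/2 + 608.108ms (3/4)
3. 1824.324ms @ 9/4 + 608.108ms (3/4)
4. 2432.432ms @ 3 + 608.108ms (3/4)
5. 3040.541ms @ 15/4 + 608.108ms (3/4)
6. 3648.649ms @ 9/2 + 608.108ms (3/4)
7. 4256.757ms @ 21/4 + 608.108ms (3/4)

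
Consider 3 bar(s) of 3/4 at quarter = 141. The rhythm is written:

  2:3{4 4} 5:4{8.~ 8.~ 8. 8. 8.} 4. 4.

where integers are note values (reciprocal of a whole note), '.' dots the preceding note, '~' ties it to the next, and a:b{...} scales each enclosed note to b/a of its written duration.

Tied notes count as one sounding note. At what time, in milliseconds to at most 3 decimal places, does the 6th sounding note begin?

note 6 onset = 6b = 2553.191ms

1. 0.0ms @ 0 + 638.298ms (3/2)
2. 638.298ms @ 3/2 + 638.298ms (3/2)
3. 1276.596ms @ 3 + 765.957ms (9/5)
4. 2042.553ms @ 24/5 + 255.319ms (3/5)
5. 2297.872ms @ 27/5 + 255.319ms (3/5)
6. 2553.191ms @ 6 + 638.298ms (3/2)
7. 3191.489ms @ 15/2 + 638.298ms (3/2)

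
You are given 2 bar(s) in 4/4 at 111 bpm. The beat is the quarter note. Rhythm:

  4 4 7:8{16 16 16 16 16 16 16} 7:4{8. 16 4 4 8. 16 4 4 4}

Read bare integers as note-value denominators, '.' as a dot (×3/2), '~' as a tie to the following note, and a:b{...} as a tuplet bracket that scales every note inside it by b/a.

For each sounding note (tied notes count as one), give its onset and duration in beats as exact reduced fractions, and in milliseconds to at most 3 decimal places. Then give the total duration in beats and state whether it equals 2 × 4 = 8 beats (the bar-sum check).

1) 0.0ms=0b +540.541ms=1b
2) 540.541ms=1b +540.541ms=1b
3) 1081.081ms=2b +154.44ms=2/7b
4) 1235.521ms=16/7b +154.44ms=2/7b
5) 1389.961ms=18/7b +154.44ms=2/7b
6) 1544.402ms=20/7b +154.44ms=2/7b
7) 1698.842ms=22/7b +154.44ms=2/7b
8) 1853.282ms=24/7b +154.44ms=2/7b
9) 2007.722ms=26/7b +154.44ms=2/7b
10) 2162.162ms=4b +231.66ms=3/7b
11) 2393.822ms=31/7b +77.22ms=1/7b
12) 2471.042ms=32/7b +308.88ms=4/7b
13) 2779.923ms=36/7b +308.88ms=4/7b
14) 3088.803ms=40/7b +231.66ms=3/7b
15) 3320.463ms=43/7b +77.22ms=1/7b
16) 3397.683ms=44/7b +308.88ms=4/7b
17) 3706.564ms=48/7b +308.88ms=4/7b
18) 4015.444ms=52/7b +308.88ms=4/7b
Σ=8b of 8 (111bpm 4/4) — PASS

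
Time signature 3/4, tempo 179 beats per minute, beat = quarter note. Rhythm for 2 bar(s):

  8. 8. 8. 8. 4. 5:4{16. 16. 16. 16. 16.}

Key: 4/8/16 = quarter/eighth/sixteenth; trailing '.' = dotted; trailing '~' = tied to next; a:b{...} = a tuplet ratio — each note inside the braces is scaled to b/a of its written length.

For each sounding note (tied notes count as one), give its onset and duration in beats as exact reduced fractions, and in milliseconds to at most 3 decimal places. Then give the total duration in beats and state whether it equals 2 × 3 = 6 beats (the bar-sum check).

1) 0.0ms=0b +251.397ms=3/4b
2) 251.397ms=3/4b +251.397ms=3/4b
3) 502.793ms=3/2b +251.397ms=3/4b
4) 754.19ms=9/4b +251.397ms=3/4b
5) 1005.587ms=3b +502.793ms=3/2b
6) 1508.38ms=9/2b +100.559ms=3/10b
7) 1608.939ms=24/5b +100.559ms=3/10b
8) 1709.497ms=51/10b +100.559ms=3/10b
9) 1810.056ms=27/5b +100.559ms=3/10b
10) 1910.615ms=57/10b +100.559ms=3/10b
Σ=6b of 6 (179bpm 3/4) — PASS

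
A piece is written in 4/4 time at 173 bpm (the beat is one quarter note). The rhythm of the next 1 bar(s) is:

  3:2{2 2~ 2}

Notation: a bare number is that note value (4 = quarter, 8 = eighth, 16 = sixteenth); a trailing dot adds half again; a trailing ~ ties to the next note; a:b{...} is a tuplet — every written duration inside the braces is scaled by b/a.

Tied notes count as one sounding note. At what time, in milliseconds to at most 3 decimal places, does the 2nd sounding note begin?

1. 0.0ms @ 0 + 462.428ms (4/3)
2. 462.428ms @ 4/3 + 924.855ms (8/3)

note 2 onset = 4/3b = 462.428ms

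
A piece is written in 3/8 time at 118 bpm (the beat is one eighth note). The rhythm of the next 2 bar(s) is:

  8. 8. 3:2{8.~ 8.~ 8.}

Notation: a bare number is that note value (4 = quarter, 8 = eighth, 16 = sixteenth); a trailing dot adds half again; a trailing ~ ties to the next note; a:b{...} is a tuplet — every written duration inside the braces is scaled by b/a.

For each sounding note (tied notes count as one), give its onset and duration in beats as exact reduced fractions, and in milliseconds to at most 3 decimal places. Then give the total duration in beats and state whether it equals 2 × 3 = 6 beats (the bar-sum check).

1) 0.0ms=0b +762.712ms=3/2b
2) 762.712ms=3/2b +762.712ms=3/2b
3) 1525.424ms=3b +1525.424ms=3b
Σ=6b of 6 (118bpm 3/8) — PASS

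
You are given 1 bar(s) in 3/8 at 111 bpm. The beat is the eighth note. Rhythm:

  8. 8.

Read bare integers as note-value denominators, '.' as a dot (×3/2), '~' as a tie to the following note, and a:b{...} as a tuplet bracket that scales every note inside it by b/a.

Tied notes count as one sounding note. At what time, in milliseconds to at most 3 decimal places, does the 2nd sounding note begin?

note 2 onset = 3/2b = 810.811ms

1. 0.0ms @ 0 + 810.811ms (3/2)
2. 810.811ms @ 3/2 + 810.811ms (3/2)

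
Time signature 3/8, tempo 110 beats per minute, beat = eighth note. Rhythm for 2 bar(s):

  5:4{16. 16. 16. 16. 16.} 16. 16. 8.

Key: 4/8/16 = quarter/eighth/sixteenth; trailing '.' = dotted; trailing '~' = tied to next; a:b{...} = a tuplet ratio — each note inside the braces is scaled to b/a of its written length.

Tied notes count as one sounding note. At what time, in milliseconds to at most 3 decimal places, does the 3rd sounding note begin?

note 3 onset = 6/5b = 654.545ms

1. 0.0ms @ 0 + 327.273ms (3/5)
2. 327.273ms @ 3/5 + 327.273ms (3/5)
3. 654.545ms @ 6/5 + 327.273ms (3/5)
4. 981.818ms @ 9/5 + 327.273ms (3/5)
5. 1309.091ms @ 12/5 + 327.273ms (3/5)
6. 1636.364ms @ 3 + 409.091ms (3/4)
7. 2045.455ms @ 15/4 + 409.091ms (3/4)
8. 2454.545ms @ 9/2 + 818.182ms (3/2)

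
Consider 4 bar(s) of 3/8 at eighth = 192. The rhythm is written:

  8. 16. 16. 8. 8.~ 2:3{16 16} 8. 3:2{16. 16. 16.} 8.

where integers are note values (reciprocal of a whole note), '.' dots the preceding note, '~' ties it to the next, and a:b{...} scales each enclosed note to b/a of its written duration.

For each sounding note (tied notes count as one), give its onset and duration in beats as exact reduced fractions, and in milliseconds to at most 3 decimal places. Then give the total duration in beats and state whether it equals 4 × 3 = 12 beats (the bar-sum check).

1) 0.0ms=0b +468.75ms=3/2b
2) 468.75ms=3/2b +234.375ms=3/4b
3) 703.125ms=9/4b +234.375ms=3/4b
4) 937.5ms=3b +468.75ms=3/2b
5) 1406.25ms=9/2b +703.125ms=9/4b
6) 2109.375ms=27/4b +234.375ms=3/4b
7) 2343.75ms=15/2b +468.75ms=3/2b
8) 2812.5ms=9b +156.25ms=1/2b
9) 2968.75ms=19/2b +156.25ms=1/2b
10) 3125.0ms=10b +156.25ms=1/2b
11) 3281.25ms=21/2b +468.75ms=3/2b
Σ=12b of 12 (192bpm 3/8) — PASS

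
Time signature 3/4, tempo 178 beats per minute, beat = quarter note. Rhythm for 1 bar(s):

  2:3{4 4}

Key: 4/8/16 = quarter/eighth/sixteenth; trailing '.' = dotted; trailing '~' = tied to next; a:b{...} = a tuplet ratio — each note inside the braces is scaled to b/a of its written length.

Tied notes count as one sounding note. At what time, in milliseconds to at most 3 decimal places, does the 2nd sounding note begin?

1. 0.0ms @ 0 + 505.618ms (3/2)
2. 505.618ms @ 3/2 + 505.618ms (3/2)

note 2 onset = 3/2b = 505.618ms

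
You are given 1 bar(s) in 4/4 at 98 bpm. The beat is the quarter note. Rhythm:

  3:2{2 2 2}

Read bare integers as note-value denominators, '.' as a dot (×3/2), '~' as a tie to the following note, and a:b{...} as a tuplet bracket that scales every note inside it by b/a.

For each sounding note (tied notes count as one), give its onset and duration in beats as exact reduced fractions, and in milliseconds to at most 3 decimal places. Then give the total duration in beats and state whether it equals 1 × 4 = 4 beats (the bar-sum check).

1) 0.0ms=0b +816.327ms=4/3b
2) 816.327ms=4/3b +816.327ms=4/3b
3) 1632.653ms=8/3b +816.327ms=4/3b
Σ=4b of 4 (98bpm 4/4) — PASS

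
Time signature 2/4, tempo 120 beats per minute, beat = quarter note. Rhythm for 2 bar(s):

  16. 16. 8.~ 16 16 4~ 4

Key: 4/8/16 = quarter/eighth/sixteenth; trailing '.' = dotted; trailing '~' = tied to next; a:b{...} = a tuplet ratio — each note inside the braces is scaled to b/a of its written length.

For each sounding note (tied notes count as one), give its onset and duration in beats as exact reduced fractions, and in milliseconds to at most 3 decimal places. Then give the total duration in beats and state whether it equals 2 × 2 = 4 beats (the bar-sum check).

1) 0.0ms=0b +187.5ms=3/8b
2) 187.5ms=3/8b +187.5ms=3/8b
3) 375.0ms=3/4b +500.0ms=1b
4) 875.0ms=7/4b +125.0ms=1/4b
5) 1000.0ms=2b +1000.0ms=2b
Σ=4b of 4 (120bpm 2/4) — PASS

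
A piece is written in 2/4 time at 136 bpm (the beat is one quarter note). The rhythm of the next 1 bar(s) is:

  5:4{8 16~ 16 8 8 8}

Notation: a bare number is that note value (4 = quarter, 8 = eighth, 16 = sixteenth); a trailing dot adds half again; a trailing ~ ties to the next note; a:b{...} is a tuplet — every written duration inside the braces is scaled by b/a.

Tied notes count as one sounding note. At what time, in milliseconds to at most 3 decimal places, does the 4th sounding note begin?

1. 0.0ms @ 0 + 176.471ms (2/5)
2. 176.471ms @ 2/5 + 176.471ms (2/5)
3. 352.941ms @ 4/5 + 176.471ms (2/5)
4. 529.412ms @ 6/5 + 176.471ms (2/5)
5. 705.882ms @ 8/5 + 176.471ms (2/5)

note 4 onset = 6/5b = 529.412ms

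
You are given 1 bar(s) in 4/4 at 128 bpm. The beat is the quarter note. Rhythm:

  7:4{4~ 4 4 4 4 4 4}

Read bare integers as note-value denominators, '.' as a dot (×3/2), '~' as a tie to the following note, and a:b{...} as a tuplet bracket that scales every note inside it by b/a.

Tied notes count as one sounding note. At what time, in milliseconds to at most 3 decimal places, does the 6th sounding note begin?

1. 0.0ms @ 0 + 535.714ms (8/7)
2. 535.714ms @ 8/7 + 267.857ms (4/7)
3. 803.571ms @ 12/7 + 267.857ms (4/7)
4. 1071.429ms @ 16/7 + 267.857ms (4/7)
5. 1339.286ms @ 20/7 + 267.857ms (4/7)
6. 1607.143ms @ 24/7 + 267.857ms (4/7)

note 6 onset = 24/7b = 1607.143ms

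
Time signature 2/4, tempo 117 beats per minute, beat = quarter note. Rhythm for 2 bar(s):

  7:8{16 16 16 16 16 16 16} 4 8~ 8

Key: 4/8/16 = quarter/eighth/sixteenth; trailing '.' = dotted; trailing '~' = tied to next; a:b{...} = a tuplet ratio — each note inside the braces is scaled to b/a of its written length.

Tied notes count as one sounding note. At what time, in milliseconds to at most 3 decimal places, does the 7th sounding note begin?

1. 0.0ms @ 0 + 146.52ms (2/7)
2. 146.52ms @ 2/7 + 146.52ms (2/7)
3. 293.04ms @ 4/7 + 146.52ms (2/7)
4. 439.56ms @ 6/7 + 146.52ms (2/7)
5. 586.081ms @ 8/7 + 146.52ms (2/7)
6. 732.601ms @ 10/7 + 146.52ms (2/7)
7. 879.121ms @ 12/7 + 146.52ms (2/7)
8. 1025.641ms @ 2 + 512.821ms (1)
9. 1538.462ms @ 3 + 512.821ms (1)

note 7 onset = 12/7b = 879.121ms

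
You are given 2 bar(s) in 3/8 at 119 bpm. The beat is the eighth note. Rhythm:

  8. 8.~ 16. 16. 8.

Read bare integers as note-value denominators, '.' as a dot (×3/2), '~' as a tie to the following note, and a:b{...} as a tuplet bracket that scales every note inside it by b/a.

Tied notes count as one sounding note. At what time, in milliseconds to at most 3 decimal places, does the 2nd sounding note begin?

1. 0.0ms @ 0 + 756.303ms (3/2)
2. 756.303ms @ 3/2 + 1134.454ms (9/4)
3. 1890.756ms @ 15/4 + 378.151ms (3/4)
4. 2268.908ms @ 9/2 + 756.303ms (3/2)

note 2 onset = 3/2b = 756.303ms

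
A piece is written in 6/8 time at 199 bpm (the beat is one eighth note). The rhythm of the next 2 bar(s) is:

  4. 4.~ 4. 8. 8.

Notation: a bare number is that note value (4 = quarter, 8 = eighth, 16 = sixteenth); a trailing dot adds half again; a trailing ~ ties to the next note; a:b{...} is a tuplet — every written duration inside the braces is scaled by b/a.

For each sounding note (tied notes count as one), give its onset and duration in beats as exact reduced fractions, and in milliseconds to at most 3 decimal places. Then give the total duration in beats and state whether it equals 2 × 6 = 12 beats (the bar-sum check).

1) 0.0ms=0b +904.523ms=3b
2) 904.523ms=3b +1809.045ms=6b
3) 2713.568ms=9b +452.261ms=3/2b
4) 3165.829ms=21/2b +452.261ms=3/2b
Σ=12b of 12 (199bpm 6/8) — PASS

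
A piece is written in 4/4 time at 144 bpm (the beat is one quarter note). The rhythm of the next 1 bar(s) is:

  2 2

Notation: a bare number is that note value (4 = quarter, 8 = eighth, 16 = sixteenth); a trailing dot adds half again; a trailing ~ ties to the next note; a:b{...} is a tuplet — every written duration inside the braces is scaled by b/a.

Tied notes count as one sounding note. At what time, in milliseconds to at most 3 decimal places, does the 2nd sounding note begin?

1. 0.0ms @ 0 + 833.333ms (2)
2. 833.333ms @ 2 + 833.333ms (2)

note 2 onset = 2b = 833.333ms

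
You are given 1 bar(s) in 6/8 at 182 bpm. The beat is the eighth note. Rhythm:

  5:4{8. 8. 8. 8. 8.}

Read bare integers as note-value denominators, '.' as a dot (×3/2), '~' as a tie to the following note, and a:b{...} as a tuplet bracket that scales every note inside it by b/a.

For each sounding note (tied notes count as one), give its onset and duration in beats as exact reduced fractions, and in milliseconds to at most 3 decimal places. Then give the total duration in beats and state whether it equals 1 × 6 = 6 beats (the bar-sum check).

1) 0.0ms=0b +395.604ms=6/5b
2) 395.604ms=6/5b +395.604ms=6/5b
3) 791.209ms=12/5b +395.604ms=6/5b
4) 1186.813ms=18/5b +395.604ms=6/5b
5) 1582.418ms=24/5b +395.604ms=6/5b
Σ=6b of 6 (182bpm 6/8) — PASS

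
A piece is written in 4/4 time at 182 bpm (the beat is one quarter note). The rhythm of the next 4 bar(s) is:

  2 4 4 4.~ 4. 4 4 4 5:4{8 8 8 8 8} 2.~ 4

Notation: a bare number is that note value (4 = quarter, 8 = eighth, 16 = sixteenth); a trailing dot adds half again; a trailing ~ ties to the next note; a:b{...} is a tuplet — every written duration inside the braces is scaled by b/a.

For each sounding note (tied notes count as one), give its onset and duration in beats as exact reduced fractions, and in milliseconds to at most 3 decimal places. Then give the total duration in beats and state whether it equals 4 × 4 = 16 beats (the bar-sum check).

1) 0.0ms=0b +659.341ms=2b
2) 659.341ms=2b +329.67ms=1b
3) 989.011ms=3b +329.67ms=1b
4) 1318.681ms=4b +989.011ms=3b
5) 2307.692ms=7b +329.67ms=1b
6) 2637.363ms=8b +329.67ms=1b
7) 2967.033ms=9b +329.67ms=1b
8) 3296.703ms=10b +131.868ms=2/5b
9) 3428.571ms=52/5b +131.868ms=2/5b
10) 3560.44ms=54/5b +131.868ms=2/5b
11) 3692.308ms=56/5b +131.868ms=2/5b
12) 3824.176ms=58/5b +131.868ms=2/5b
13) 3956.044ms=12b +1318.681ms=4b
Σ=16b of 16 (182bpm 4/4) — PASS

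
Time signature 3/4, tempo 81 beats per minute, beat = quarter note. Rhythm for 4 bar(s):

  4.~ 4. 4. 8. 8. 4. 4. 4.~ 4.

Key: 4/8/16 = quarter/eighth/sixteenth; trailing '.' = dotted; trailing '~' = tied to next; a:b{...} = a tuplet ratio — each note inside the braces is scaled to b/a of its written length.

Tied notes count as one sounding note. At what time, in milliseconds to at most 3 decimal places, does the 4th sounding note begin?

1. 0.0ms @ 0 + 2222.222ms (3)
2. 2222.222ms @ 3 + 1111.111ms (3/2)
3. 3333.333ms @ 9/2 + 555.556ms (3/4)
4. 3888.889ms @ 21/4 + 555.556ms (3/4)
5. 4444.444ms @ 6 + 1111.111ms (3/2)
6. 5555.556ms @ 15/2 + 1111.111ms (3/2)
7. 6666.667ms @ 9 + 2222.222ms (3)

note 4 onset = 21/4b = 3888.889ms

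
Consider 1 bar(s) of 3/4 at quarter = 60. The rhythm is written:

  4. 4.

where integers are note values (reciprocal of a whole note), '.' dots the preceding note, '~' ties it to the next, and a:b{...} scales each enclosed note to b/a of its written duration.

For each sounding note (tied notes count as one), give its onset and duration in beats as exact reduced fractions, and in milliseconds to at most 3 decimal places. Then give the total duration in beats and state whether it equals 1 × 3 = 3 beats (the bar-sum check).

1) 0.0ms=0b +1500.0ms=3/2b
2) 1500.0ms=3/2b +1500.0ms=3/2b
Σ=3b of 3 (60bpm 3/4) — PASS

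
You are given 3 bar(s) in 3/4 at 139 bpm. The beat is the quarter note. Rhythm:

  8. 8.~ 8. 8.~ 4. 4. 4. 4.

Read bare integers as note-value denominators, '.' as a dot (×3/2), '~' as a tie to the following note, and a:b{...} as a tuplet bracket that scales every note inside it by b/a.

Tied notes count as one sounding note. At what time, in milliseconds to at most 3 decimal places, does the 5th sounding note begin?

note 5 onset = 6b = 2589.928ms

1. 0.0ms @ 0 + 323.741ms (3/4)
2. 323.741ms @ 3/4 + 647.482ms (3/2)
3. 971.223ms @ 9/4 + 971.223ms (9/4)
4. 1942.446ms @ 9/2 + 647.482ms (3/2)
5. 2589.928ms @ 6 + 647.482ms (3/2)
6. 3237.41ms @ 15/2 + 647.482ms (3/2)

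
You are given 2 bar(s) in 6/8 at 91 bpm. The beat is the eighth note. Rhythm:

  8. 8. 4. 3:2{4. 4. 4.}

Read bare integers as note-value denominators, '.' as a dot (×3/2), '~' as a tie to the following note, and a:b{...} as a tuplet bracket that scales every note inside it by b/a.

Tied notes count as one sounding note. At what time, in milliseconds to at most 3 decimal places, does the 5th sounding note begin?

note 5 onset = 8b = 5274.725ms

1. 0.0ms @ 0 + 989.011ms (3/2)
2. 989.011ms @ 3/2 + 989.011ms (3/2)
3. 1978.022ms @ 3 + 1978.022ms (3)
4. 3956.044ms @ 6 + 1318.681ms (2)
5. 5274.725ms @ 8 + 1318.681ms (2)
6. 6593.407ms @ 10 + 1318.681ms (2)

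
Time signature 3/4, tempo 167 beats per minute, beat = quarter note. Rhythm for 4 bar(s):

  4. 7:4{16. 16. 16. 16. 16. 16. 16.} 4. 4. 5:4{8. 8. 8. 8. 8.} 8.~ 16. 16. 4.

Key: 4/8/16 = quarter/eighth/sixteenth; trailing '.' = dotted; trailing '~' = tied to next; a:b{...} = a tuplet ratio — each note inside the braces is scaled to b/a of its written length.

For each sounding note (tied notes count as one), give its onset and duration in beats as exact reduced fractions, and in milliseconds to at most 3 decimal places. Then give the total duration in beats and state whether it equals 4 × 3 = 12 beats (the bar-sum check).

1) 0.0ms=0b +538.922ms=3/2b
2) 538.922ms=3/2b +76.989ms=3/14b
3) 615.911ms=12/7b +76.989ms=3/14b
4) 692.9ms=27/14b +76.989ms=3/14b
5) 769.889ms=15/7b +76.989ms=3/14b
6) 846.878ms=33/14b +76.989ms=3/14b
7) 923.867ms=18/7b +76.989ms=3/14b
8) 1000.855ms=39/14b +76.989ms=3/14b
9) 1077.844ms=3b +538.922ms=3/2b
10) 1616.766ms=9/2b +538.922ms=3/2b
11) 2155.689ms=6b +215.569ms=3/5b
12) 2371.257ms=33/5b +215.569ms=3/5b
13) 2586.826ms=36/5b +215.569ms=3/5b
14) 2802.395ms=39/5b +215.569ms=3/5b
15) 3017.964ms=42/5b +215.569ms=3/5b
16) 3233.533ms=9b +404.192ms=9/8b
17) 3637.725ms=81/8b +134.731ms=3/8b
18) 3772.455ms=21/2b +538.922ms=3/2b
Σ=12b of 12 (167bpm 3/4) — PASS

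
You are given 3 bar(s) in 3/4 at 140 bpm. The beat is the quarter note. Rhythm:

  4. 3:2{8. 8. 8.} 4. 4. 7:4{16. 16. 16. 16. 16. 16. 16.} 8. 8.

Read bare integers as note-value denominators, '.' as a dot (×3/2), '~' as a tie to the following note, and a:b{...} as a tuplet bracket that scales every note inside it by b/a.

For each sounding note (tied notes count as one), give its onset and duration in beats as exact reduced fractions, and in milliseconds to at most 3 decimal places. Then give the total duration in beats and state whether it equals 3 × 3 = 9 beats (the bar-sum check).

1) 0.0ms=0b +642.857ms=3/2b
2) 642.857ms=3/2b +214.286ms=1/2b
3) 857.143ms=2b +214.286ms=1/2b
4) 1071.429ms=5/2b +214.286ms=1/2b
5) 1285.714ms=3b +642.857ms=3/2b
6) 1928.571ms=9/2b +642.857ms=3/2b
7) 2571.429ms=6b +91.837ms=3/14b
8) 2663.265ms=87/14b +91.837ms=3/14b
9) 2755.102ms=45/7b +91.837ms=3/14b
10) 2846.939ms=93/14b +91.837ms=3/14b
11) 2938.776ms=48/7b +91.837ms=3/14b
12) 3030.612ms=99/14b +91.837ms=3/14b
13) 3122.449ms=51/7b +91.837ms=3/14b
14) 3214.286ms=15/2b +321.429ms=3/4b
15) 3535.714ms=33/4b +321.429ms=3/4b
Σ=9b of 9 (140bpm 3/4) — PASS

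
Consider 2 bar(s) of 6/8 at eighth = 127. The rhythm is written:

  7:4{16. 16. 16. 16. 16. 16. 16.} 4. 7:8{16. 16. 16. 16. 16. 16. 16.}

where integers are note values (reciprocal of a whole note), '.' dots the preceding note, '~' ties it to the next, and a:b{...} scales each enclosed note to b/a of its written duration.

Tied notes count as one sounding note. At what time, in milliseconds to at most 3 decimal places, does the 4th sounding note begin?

1. 0.0ms @ 0 + 202.475ms (3/7)
2. 202.475ms @ 3/7 + 202.475ms (3/7)
3. 404.949ms @ 6/7 + 202.475ms (3/7)
4. 607.424ms @ 9/7 + 202.475ms (3/7)
5. 809.899ms @ 12/7 + 202.475ms (3/7)
6. 1012.373ms @ 15/7 + 202.475ms (3/7)
7. 1214.848ms @ 18/7 + 202.475ms (3/7)
8. 1417.323ms @ 3 + 1417.323ms (3)
9. 2834.646ms @ 6 + 404.949ms (6/7)
10. 3239.595ms @ 48/7 + 404.949ms (6/7)
11. 3644.544ms @ 54/7 + 404.949ms (6/7)
12. 4049.494ms @ 60/7 + 404.949ms (6/7)
13. 4454.443ms @ 66/7 + 404.949ms (6/7)
14. 4859.393ms @ 72/7 + 404.949ms (6/7)
15. 5264.342ms @ 78/7 + 404.949ms (6/7)

note 4 onset = 9/7b = 607.424ms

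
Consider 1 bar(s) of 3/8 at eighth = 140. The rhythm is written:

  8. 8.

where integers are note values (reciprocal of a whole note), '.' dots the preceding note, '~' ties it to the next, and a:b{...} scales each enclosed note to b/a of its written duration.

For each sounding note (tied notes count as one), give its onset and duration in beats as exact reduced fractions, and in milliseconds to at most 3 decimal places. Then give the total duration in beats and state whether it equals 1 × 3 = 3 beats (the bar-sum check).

1) 0.0ms=0b +642.857ms=3/2b
2) 642.857ms=3/2b +642.857ms=3/2b
Σ=3b of 3 (140bpm 3/8) — PASS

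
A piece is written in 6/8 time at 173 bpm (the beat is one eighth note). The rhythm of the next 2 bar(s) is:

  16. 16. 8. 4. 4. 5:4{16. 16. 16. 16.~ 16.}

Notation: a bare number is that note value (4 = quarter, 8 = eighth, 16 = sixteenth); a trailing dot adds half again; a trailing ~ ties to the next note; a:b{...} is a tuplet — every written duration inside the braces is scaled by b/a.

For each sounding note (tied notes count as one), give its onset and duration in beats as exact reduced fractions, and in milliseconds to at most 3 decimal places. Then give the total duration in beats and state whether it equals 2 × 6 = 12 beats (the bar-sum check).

1) 0.0ms=0b +260.116ms=3/4b
2) 260.116ms=3/4b +260.116ms=3/4b
3) 520.231ms=3/2b +520.231ms=3/2b
4) 1040.462ms=3b +1040.462ms=3b
5) 2080.925ms=6b +1040.462ms=3b
6) 3121.387ms=9b +208.092ms=3/5b
7) 3329.48ms=48/5b +208.092ms=3/5b
8) 3537.572ms=51/5b +208.092ms=3/5b
9) 3745.665ms=54/5b +416.185ms=6/5b
Σ=12b of 12 (173bpm 6/8) — PASS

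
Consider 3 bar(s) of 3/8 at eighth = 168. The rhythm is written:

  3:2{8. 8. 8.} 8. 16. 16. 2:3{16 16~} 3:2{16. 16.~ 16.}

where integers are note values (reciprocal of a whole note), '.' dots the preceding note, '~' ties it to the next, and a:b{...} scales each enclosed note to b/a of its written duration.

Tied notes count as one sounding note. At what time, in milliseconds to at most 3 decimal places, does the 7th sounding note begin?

note 7 onset = 6b = 2142.857ms

1. 0.0ms @ 0 + 357.143ms (1)
2. 357.143ms @ 1 + 357.143ms (1)
3. 714.286ms @ 2 + 357.143ms (1)
4. 1071.429ms @ 3 + 535.714ms (3/2)
5. 1607.143ms @ 9/2 + 267.857ms (3/4)
6. 1875.0ms @ 21/4 + 267.857ms (3/4)
7. 2142.857ms @ 6 + 267.857ms (3/4)
8. 2410.714ms @ 27/4 + 446.429ms (5/4)
9. 2857.143ms @ 8 + 357.143ms (1)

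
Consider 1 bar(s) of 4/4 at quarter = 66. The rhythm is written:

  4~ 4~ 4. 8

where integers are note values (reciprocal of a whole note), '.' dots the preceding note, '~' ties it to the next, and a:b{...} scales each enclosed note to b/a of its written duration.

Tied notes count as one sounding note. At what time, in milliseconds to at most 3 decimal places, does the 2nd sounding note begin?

1. 0.0ms @ 0 + 3181.818ms (7/2)
2. 3181.818ms @ 7/2 + 454.545ms (1/2)

note 2 onset = 7/2b = 3181.818ms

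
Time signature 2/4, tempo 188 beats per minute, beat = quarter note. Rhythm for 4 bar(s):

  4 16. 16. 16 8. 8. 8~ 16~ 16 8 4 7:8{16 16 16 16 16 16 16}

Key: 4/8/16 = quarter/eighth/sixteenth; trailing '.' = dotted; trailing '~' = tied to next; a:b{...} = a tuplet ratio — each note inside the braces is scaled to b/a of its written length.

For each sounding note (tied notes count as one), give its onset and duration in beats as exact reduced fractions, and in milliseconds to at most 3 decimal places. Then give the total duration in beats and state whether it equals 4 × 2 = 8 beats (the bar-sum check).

1) 0.0ms=0b +319.149ms=1b
2) 319.149ms=1b +119.681ms=3/8b
3) 438.83ms=11/8b +119.681ms=3/8b
4) 558.511ms=7/4b +79.787ms=1/4b
5) 638.298ms=2b +239.362ms=3/4b
6) 877.66ms=11/4b +239.362ms=3/4b
7) 1117.021ms=7/2b +319.149ms=1b
8) 1436.17ms=9/2b +159.574ms=1/2b
9) 1595.745ms=5b +319.149ms=1b
10) 1914.894ms=6b +91.185ms=2/7b
11) 2006.079ms=44/7b +91.185ms=2/7b
12) 2097.264ms=46/7b +91.185ms=2/7b
13) 2188.45ms=48/7b +91.185ms=2/7b
14) 2279.635ms=50/7b +91.185ms=2/7b
15) 2370.821ms=52/7b +91.185ms=2/7b
16) 2462.006ms=54/7b +91.185ms=2/7b
Σ=8b of 8 (188bpm 2/4) — PASS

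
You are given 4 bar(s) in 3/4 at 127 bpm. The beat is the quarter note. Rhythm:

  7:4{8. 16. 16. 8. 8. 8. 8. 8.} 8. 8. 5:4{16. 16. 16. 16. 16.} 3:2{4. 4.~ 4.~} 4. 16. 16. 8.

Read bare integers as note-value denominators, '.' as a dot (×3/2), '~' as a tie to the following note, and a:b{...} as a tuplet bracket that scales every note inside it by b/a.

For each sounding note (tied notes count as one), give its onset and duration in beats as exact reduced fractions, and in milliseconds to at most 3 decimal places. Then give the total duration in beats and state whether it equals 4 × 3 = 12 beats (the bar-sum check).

1) 0.0ms=0b +202.475ms=3/7b
2) 202.475ms=3/7b +101.237ms=3/14b
3) 303.712ms=9/14b +101.237ms=3/14b
4) 404.949ms=6/7b +202.475ms=3/7b
5) 607.424ms=9/7b +202.475ms=3/7b
6) 809.899ms=12/7b +202.475ms=3/7b
7) 1012.373ms=15/7b +202.475ms=3/7b
8) 1214.848ms=18/7b +202.475ms=3/7b
9) 1417.323ms=3b +354.331ms=3/4b
10) 1771.654ms=15/4b +354.331ms=3/4b
11) 2125.984ms=9/2b +141.732ms=3/10b
12) 2267.717ms=24/5b +141.732ms=3/10b
13) 2409.449ms=51/10b +141.732ms=3/10b
14) 2551.181ms=27/5b +141.732ms=3/10b
15) 2692.913ms=57/10b +141.732ms=3/10b
16) 2834.646ms=6b +472.441ms=1b
17) 3307.087ms=7b +1653.543ms=7/2b
18) 4960.63ms=21/2b +177.165ms=3/8b
19) 5137.795ms=87/8b +177.165ms=3/8b
20) 5314.961ms=45/4b +354.331ms=3/4b
Σ=12b of 12 (127bpm 3/4) — PASS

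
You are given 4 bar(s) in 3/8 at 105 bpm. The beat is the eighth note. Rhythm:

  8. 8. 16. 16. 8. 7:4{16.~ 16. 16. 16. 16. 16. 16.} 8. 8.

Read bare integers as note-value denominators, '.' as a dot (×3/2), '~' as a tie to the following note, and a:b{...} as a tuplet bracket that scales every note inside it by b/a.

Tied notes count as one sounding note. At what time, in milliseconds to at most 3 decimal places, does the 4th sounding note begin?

note 4 onset = 15/4b = 2142.857ms

1. 0.0ms @ 0 + 857.143ms (3/2)
2. 857.143ms @ 3/2 + 857.143ms (3/2)
3. 1714.286ms @ 3 + 428.571ms (3/4)
4. 2142.857ms @ 15/4 + 428.571ms (3/4)
5. 2571.429ms @ 9/2 + 857.143ms (3/2)
6. 3428.571ms @ 6 + 489.796ms (6/7)
7. 3918.367ms @ 48/7 + 244.898ms (3/7)
8. 4163.265ms @ 51/7 + 244.898ms (3/7)
9. 4408.163ms @ 54/7 + 244.898ms (3/7)
10. 4653.061ms @ 57/7 + 244.898ms (3/7)
11. 4897.959ms @ 60/7 + 244.898ms (3/7)
12. 5142.857ms @ 9 + 857.143ms (3/2)
13. 6000.0ms @ 21/2 + 857.143ms (3/2)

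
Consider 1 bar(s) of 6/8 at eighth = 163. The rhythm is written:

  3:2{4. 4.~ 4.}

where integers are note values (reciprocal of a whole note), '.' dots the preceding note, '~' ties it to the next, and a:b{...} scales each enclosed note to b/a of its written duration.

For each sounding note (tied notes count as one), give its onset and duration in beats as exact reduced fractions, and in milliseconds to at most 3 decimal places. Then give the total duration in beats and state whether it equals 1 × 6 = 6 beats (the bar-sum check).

1) 0.0ms=0b +736.196ms=2b
2) 736.196ms=2b +1472.393ms=4b
Σ=6b of 6 (163bpm 6/8) — PASS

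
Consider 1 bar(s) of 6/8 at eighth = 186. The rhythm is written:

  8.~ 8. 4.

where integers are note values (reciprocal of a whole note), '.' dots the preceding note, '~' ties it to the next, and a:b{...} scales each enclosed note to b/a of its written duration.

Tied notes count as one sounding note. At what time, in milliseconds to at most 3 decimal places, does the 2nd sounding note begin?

note 2 onset = 3b = 967.742ms

1. 0.0ms @ 0 + 967.742ms (3)
2. 967.742ms @ 3 + 967.742ms (3)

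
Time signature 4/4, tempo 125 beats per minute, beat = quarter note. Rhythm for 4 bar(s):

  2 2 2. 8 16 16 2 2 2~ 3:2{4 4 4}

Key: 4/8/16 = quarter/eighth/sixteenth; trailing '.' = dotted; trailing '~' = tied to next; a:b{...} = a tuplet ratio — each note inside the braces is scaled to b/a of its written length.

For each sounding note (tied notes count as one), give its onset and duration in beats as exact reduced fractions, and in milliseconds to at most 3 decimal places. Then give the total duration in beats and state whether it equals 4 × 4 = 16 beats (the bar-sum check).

1) 0.0ms=0b +960.0ms=2b
2) 960.0ms=2b +960.0ms=2b
3) 1920.0ms=4b +1440.0ms=3b
4) 3360.0ms=7b +240.0ms=1/2b
5) 3600.0ms=15/2b +120.0ms=1/4b
6) 3720.0ms=31/4b +120.0ms=1/4b
7) 3840.0ms=8b +960.0ms=2b
8) 4800.0ms=10b +960.0ms=2b
9) 5760.0ms=12b +1280.0ms=8/3b
10) 7040.0ms=44/3b +320.0ms=2/3b
11) 7360.0ms=46/3b +320.0ms=2/3b
Σ=16b of 16 (125bpm 4/4) — PASS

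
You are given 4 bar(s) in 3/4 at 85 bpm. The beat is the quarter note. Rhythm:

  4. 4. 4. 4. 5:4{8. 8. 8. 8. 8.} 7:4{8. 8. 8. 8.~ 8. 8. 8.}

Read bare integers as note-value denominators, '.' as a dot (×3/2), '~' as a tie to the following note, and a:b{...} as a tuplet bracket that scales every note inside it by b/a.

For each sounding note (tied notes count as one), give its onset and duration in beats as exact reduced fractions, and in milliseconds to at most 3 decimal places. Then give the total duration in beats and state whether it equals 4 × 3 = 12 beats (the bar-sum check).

1) 0.0ms=0b +1058.824ms=3/2b
2) 1058.824ms=3/2b +1058.824ms=3/2b
3) 2117.647ms=3b +1058.824ms=3/2b
4) 3176.471ms=9/2b +1058.824ms=3/2b
5) 4235.294ms=6b +423.529ms=3/5b
6) 4658.824ms=33/5b +423.529ms=3/5b
7) 5082.353ms=36/5b +423.529ms=3/5b
8) 5505.882ms=39/5b +423.529ms=3/5b
9) 5929.412ms=42/5b +423.529ms=3/5b
10) 6352.941ms=9b +302.521ms=3/7b
11) 6655.462ms=66/7b +302.521ms=3/7b
12) 6957.983ms=69/7b +302.521ms=3/7b
13) 7260.504ms=72/7b +605.042ms=6/7b
14) 7865.546ms=78/7b +302.521ms=3/7b
15) 8168.067ms=81/7b +302.521ms=3/7b
Σ=12b of 12 (85bpm 3/4) — PASS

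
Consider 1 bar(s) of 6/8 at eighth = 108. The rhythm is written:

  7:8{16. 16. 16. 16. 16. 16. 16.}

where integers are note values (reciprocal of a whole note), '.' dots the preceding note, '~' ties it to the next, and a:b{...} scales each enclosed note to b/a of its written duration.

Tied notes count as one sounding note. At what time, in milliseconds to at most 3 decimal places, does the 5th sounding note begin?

1. 0.0ms @ 0 + 476.19ms (6/7)
2. 476.19ms @ 6/7 + 476.19ms (6/7)
3. 952.381ms @ 12/7 + 476.19ms (6/7)
4. 1428.571ms @ 18/7 + 476.19ms (6/7)
5. 1904.762ms @ 24/7 + 476.19ms (6/7)
6. 2380.952ms @ 30/7 + 476.19ms (6/7)
7. 2857.143ms @ 36/7 + 476.19ms (6/7)

note 5 onset = 24/7b = 1904.762ms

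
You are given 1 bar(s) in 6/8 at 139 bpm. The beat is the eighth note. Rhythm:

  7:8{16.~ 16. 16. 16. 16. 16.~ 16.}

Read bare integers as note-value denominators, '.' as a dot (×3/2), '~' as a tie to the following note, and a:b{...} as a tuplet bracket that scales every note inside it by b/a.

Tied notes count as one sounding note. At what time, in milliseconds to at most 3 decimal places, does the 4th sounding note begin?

note 4 onset = 24/7b = 1479.959ms

1. 0.0ms @ 0 + 739.979ms (12/7)
2. 739.979ms @ 12/7 + 369.99ms (6/7)
3. 1109.969ms @ 18/7 + 369.99ms (6/7)
4. 1479.959ms @ 24/7 + 369.99ms (6/7)
5. 1849.949ms @ 30/7 + 739.979ms (12/7)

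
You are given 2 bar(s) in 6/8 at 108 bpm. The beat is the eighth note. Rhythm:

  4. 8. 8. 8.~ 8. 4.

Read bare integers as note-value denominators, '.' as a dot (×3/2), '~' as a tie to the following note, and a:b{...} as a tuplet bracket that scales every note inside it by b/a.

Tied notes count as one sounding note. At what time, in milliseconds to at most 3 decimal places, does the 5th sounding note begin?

note 5 onset = 9b = 5000.0ms

1. 0.0ms @ 0 + 1666.667ms (3)
2. 1666.667ms @ 3 + 833.333ms (3/2)
3. 2500.0ms @ 9/2 + 833.333ms (3/2)
4. 3333.333ms @ 6 + 1666.667ms (3)
5. 5000.0ms @ 9 + 1666.667ms (3)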